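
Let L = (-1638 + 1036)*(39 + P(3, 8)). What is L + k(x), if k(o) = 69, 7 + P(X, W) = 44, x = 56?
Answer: -45683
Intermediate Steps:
P(X, W) = 37 (P(X, W) = -7 + 44 = 37)
L = -45752 (L = (-1638 + 1036)*(39 + 37) = -602*76 = -45752)
L + k(x) = -45752 + 69 = -45683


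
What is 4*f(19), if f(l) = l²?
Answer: 1444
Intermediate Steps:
4*f(19) = 4*19² = 4*361 = 1444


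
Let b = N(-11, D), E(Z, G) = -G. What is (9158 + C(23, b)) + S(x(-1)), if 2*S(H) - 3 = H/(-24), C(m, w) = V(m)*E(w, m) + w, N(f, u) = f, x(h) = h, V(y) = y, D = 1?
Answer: 413737/48 ≈ 8619.5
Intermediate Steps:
b = -11
C(m, w) = w - m² (C(m, w) = m*(-m) + w = -m² + w = w - m²)
S(H) = 3/2 - H/48 (S(H) = 3/2 + (H/(-24))/2 = 3/2 + (H*(-1/24))/2 = 3/2 + (-H/24)/2 = 3/2 - H/48)
(9158 + C(23, b)) + S(x(-1)) = (9158 + (-11 - 1*23²)) + (3/2 - 1/48*(-1)) = (9158 + (-11 - 1*529)) + (3/2 + 1/48) = (9158 + (-11 - 529)) + 73/48 = (9158 - 540) + 73/48 = 8618 + 73/48 = 413737/48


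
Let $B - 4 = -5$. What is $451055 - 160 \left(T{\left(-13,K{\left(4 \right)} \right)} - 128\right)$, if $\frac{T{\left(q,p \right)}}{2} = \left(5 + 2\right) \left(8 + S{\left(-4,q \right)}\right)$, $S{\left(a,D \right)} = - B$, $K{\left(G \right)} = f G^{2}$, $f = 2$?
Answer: $451375$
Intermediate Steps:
$B = -1$ ($B = 4 - 5 = -1$)
$K{\left(G \right)} = 2 G^{2}$
$S{\left(a,D \right)} = 1$ ($S{\left(a,D \right)} = \left(-1\right) \left(-1\right) = 1$)
$T{\left(q,p \right)} = 126$ ($T{\left(q,p \right)} = 2 \left(5 + 2\right) \left(8 + 1\right) = 2 \cdot 7 \cdot 9 = 2 \cdot 63 = 126$)
$451055 - 160 \left(T{\left(-13,K{\left(4 \right)} \right)} - 128\right) = 451055 - 160 \left(126 - 128\right) = 451055 - 160 \left(-2\right) = 451055 - -320 = 451055 + 320 = 451375$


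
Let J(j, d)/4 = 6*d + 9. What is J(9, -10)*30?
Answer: -6120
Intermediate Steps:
J(j, d) = 36 + 24*d (J(j, d) = 4*(6*d + 9) = 4*(9 + 6*d) = 36 + 24*d)
J(9, -10)*30 = (36 + 24*(-10))*30 = (36 - 240)*30 = -204*30 = -6120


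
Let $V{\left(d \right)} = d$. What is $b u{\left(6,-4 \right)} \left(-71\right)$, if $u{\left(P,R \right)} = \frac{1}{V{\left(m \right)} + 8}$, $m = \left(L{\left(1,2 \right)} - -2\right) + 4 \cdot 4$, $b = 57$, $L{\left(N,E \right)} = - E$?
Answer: $- \frac{1349}{8} \approx -168.63$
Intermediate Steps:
$m = 16$ ($m = \left(\left(-1\right) 2 - -2\right) + 4 \cdot 4 = \left(-2 + 2\right) + 16 = 0 + 16 = 16$)
$u{\left(P,R \right)} = \frac{1}{24}$ ($u{\left(P,R \right)} = \frac{1}{16 + 8} = \frac{1}{24}$)
$b u{\left(6,-4 \right)} \left(-71\right) = 57 \cdot \frac{1}{24} \left(-71\right) = \frac{19}{8} \left(-71\right) = - \frac{1349}{8}$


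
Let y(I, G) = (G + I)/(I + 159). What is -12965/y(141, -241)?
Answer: 38895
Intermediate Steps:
y(I, G) = (G + I)/(159 + I)
-12965/y(141, -241) = -12965*(159 + 141)/(-241 + 141) = -12965/(-100/300) = -12965/((1/300)*(-100)) = -12965/(-⅓) = -12965*(-3) = 38895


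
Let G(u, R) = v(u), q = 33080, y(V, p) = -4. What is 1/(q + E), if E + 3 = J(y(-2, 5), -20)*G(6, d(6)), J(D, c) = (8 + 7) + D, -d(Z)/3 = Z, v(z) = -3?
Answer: 1/33044 ≈ 3.0263e-5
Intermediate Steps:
d(Z) = -3*Z
J(D, c) = 15 + D
G(u, R) = -3
E = -36 (E = -3 + (15 - 4)*(-3) = -3 + 11*(-3) = -3 - 33 = -36)
1/(q + E) = 1/(33080 - 36) = 1/33044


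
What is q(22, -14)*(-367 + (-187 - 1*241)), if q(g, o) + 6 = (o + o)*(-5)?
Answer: -106530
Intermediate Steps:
q(g, o) = -6 - 10*o (q(g, o) = -6 + (o + o)*(-5) = -6 + (2*o)*(-5) = -6 - 10*o)
q(22, -14)*(-367 + (-187 - 1*241)) = (-6 - 10*(-14))*(-367 + (-187 - 1*241)) = (-6 + 140)*(-367 + (-187 - 241)) = 134*(-367 - 428) = 134*(-795) = -106530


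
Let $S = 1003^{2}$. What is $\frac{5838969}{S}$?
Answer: $\frac{5838969}{1006009} \approx 5.8041$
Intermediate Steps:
$S = 1006009$
$\frac{5838969}{S} = \frac{5838969}{1006009}$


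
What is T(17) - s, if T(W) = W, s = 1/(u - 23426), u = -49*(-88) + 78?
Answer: 323613/19036 ≈ 17.000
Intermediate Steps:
u = 4390 (u = 4312 + 78 = 4390)
s = -1/19036 (s = 1/(4390 - 23426) = 1/(-19036) = -1/19036 ≈ -5.2532e-5)
T(17) - s = 17 - 1*(-1/19036) = 17 + 1/19036 = 323613/19036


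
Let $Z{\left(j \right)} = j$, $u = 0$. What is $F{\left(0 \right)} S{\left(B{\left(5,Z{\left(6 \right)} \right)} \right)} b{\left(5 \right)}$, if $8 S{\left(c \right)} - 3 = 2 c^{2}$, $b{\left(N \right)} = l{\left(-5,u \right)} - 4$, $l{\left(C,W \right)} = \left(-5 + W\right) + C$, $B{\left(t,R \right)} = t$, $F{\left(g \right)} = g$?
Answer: $0$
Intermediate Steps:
$l{\left(C,W \right)} = -5 + C + W$
$b{\left(N \right)} = -14$ ($b{\left(N \right)} = \left(-5 - 5 + 0\right) - 4 = -10 - 4 = -14$)
$S{\left(c \right)} = \frac{3}{8} + \frac{c^{2}}{4}$ ($S{\left(c \right)} = \frac{3}{8} + \frac{2 c^{2}}{8} = \frac{3}{8} + \frac{c^{2}}{4}$)
$F{\left(0 \right)} S{\left(B{\left(5,Z{\left(6 \right)} \right)} \right)} b{\left(5 \right)} = 0 \left(\frac{3}{8} + \frac{5^{2}}{4}\right) \left(-14\right) = 0 \left(\frac{3}{8} + \frac{1}{4} \cdot 25\right) \left(-14\right) = 0 \left(\frac{3}{8} + \frac{25}{4}\right) \left(-14\right) = 0 \cdot \frac{53}{8} \left(-14\right) = 0 \left(-14\right) = 0$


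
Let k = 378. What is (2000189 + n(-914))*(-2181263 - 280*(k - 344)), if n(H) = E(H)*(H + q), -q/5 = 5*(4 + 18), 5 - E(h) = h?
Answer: -1434465557259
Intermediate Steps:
E(h) = 5 - h
q = -550 (q = -25*(4 + 18) = -25*22 = -5*110 = -550)
n(H) = (-550 + H)*(5 - H) (n(H) = (5 - H)*(H - 550) = (5 - H)*(-550 + H) = (-550 + H)*(5 - H))
(2000189 + n(-914))*(-2181263 - 280*(k - 344)) = (2000189 - (-550 - 914)*(-5 - 914))*(-2181263 - 280*(378 - 344)) = (2000189 - 1*(-1464)*(-919))*(-2181263 - 280*34) = (2000189 - 1345416)*(-2181263 - 9520) = 654773*(-2190783) = -1434465557259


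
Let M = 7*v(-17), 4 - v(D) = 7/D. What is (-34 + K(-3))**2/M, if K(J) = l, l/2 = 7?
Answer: 272/21 ≈ 12.952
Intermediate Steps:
v(D) = 4 - 7/D
l = 14 (l = 2*7 = 14)
K(J) = 14
M = 525/17 (M = 7*(4 - 7/(-17)) = 7*(4 - 7*(-1/17)) = 7*(4 + 7/17) = 7*(75/17) = 525/17 ≈ 30.882)
(-34 + K(-3))**2/M = (-34 + 14)**2/(525/17) = (-20)**2*(17/525) = 400*(17/525) = 272/21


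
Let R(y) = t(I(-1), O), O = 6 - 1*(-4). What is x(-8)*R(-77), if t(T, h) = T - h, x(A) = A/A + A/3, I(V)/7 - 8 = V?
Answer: -65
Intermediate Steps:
I(V) = 56 + 7*V
O = 10 (O = 6 + 4 = 10)
x(A) = 1 + A/3 (x(A) = 1 + A*(⅓) = 1 + A/3)
R(y) = 39 (R(y) = (56 + 7*(-1)) - 1*10 = (56 - 7) - 10 = 49 - 10 = 39)
x(-8)*R(-77) = (1 + (⅓)*(-8))*39 = (1 - 8/3)*39 = -5/3*39 = -65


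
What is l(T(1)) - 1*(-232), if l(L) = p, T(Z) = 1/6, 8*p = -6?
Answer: 925/4 ≈ 231.25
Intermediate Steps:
p = -¾ (p = (⅛)*(-6) = -¾ ≈ -0.75000)
T(Z) = ⅙
l(L) = -¾
l(T(1)) - 1*(-232) = -¾ - 1*(-232) = -¾ + 232 = 925/4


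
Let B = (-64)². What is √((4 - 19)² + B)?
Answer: √4321 ≈ 65.734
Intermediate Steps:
B = 4096
√((4 - 19)² + B) = √((4 - 19)² + 4096) = √((-15)² + 4096) = √(225 + 4096) = √4321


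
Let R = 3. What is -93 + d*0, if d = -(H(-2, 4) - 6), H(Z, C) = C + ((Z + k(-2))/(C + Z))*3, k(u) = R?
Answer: -93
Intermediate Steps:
k(u) = 3
H(Z, C) = C + 3*(3 + Z)/(C + Z) (H(Z, C) = C + ((Z + 3)/(C + Z))*3 = C + ((3 + Z)/(C + Z))*3 = C + 3*(3 + Z)/(C + Z))
d = ½ (d = -((9 + 4² + 3*(-2) + 4*(-2))/(4 - 2) - 6) = -((9 + 16 - 6 - 8)/2 - 6) = -((½)*11 - 6) = -(11/2 - 6) = -1*(-½) = ½ ≈ 0.50000)
-93 + d*0 = -93 + (½)*0 = -93 + 0 = -93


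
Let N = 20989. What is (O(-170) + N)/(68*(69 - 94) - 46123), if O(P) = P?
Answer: -20819/47823 ≈ -0.43533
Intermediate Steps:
(O(-170) + N)/(68*(69 - 94) - 46123) = (-170 + 20989)/(68*(69 - 94) - 46123) = 20819/(68*(-25) - 46123) = 20819/(-1700 - 46123) = 20819/(-47823) = 20819*(-1/47823) = -20819/47823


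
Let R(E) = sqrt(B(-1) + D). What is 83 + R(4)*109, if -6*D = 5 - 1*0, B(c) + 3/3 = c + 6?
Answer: 83 + 109*sqrt(114)/6 ≈ 276.97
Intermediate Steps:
B(c) = 5 + c (B(c) = -1 + (c + 6) = -1 + (6 + c) = 5 + c)
D = -5/6 (D = -(5 - 1*0)/6 = -(5 + 0)/6 = -1/6*5 = -5/6 ≈ -0.83333)
R(E) = sqrt(114)/6 (R(E) = sqrt((5 - 1) - 5/6) = sqrt(4 - 5/6) = sqrt(19/6) = sqrt(114)/6)
83 + R(4)*109 = 83 + (sqrt(114)/6)*109 = 83 + 109*sqrt(114)/6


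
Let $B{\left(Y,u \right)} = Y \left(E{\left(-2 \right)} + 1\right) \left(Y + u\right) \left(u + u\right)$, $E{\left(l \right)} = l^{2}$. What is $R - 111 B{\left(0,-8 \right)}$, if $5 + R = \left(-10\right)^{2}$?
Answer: $95$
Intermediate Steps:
$R = 95$ ($R = -5 + \left(-10\right)^{2} = -5 + 100 = 95$)
$B{\left(Y,u \right)} = 10 Y u \left(Y + u\right)$ ($B{\left(Y,u \right)} = Y \left(\left(-2\right)^{2} + 1\right) \left(Y + u\right) \left(u + u\right) = Y \left(4 + 1\right) \left(Y + u\right) 2 u = Y 5 \cdot 2 u \left(Y + u\right) = Y 10 u \left(Y + u\right) = 10 Y u \left(Y + u\right)$)
$R - 111 B{\left(0,-8 \right)} = 95 - 111 \cdot 10 \cdot 0 \left(-8\right) \left(0 - 8\right) = 95 - 111 \cdot 10 \cdot 0 \left(-8\right) \left(-8\right) = 95 - 0 = 95 + 0 = 95$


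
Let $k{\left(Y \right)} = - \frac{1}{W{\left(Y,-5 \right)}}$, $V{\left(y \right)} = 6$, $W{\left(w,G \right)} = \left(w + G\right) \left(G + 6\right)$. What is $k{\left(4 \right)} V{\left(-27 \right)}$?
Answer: $6$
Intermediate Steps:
$W{\left(w,G \right)} = \left(6 + G\right) \left(G + w\right)$ ($W{\left(w,G \right)} = \left(G + w\right) \left(6 + G\right) = \left(6 + G\right) \left(G + w\right)$)
$k{\left(Y \right)} = - \frac{1}{-5 + Y}$ ($k{\left(Y \right)} = - \frac{1}{\left(-5\right)^{2} + 6 \left(-5\right) + 6 Y - 5 Y} = - \frac{1}{25 - 30 + 6 Y - 5 Y} = - \frac{1}{-5 + Y}$)
$k{\left(4 \right)} V{\left(-27 \right)} = - \frac{1}{-5 + 4} \cdot 6 = - \frac{1}{-1} \cdot 6 = \left(-1\right) \left(-1\right) 6 = 1 \cdot 6 = 6$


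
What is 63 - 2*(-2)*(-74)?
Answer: -233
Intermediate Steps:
63 - 2*(-2)*(-74) = 63 + 4*(-74) = 63 - 296 = -233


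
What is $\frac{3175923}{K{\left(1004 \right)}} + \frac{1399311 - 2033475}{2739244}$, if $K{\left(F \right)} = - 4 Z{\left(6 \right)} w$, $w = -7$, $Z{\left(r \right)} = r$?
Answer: $\frac{724960123555}{38349416} \approx 18904.0$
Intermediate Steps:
$K{\left(F \right)} = 168$ ($K{\left(F \right)} = \left(-4\right) 6 \left(-7\right) = \left(-24\right) \left(-7\right) = 168$)
$\frac{3175923}{K{\left(1004 \right)}} + \frac{1399311 - 2033475}{2739244} = \frac{3175923}{168} + \frac{1399311 - 2033475}{2739244} = 3175923 \cdot \frac{1}{168} + \left(1399311 - 2033475\right) \frac{1}{2739244} = \frac{1058641}{56} - \frac{158541}{684811} = \frac{724960123555}{38349416}$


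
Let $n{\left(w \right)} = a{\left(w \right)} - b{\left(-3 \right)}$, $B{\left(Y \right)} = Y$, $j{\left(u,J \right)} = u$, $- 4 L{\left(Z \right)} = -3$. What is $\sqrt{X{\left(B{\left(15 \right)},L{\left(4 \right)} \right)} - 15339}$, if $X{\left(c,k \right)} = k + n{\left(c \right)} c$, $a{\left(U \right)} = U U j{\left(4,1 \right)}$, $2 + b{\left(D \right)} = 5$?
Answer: $\frac{9 i \sqrt{93}}{2} \approx 43.396 i$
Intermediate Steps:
$L{\left(Z \right)} = \frac{3}{4}$ ($L{\left(Z \right)} = \left(- \frac{1}{4}\right) \left(-3\right) = \frac{3}{4}$)
$b{\left(D \right)} = 3$ ($b{\left(D \right)} = -2 + 5 = 3$)
$a{\left(U \right)} = 4 U^{2}$ ($a{\left(U \right)} = U U 4 = U^{2} \cdot 4 = 4 U^{2}$)
$n{\left(w \right)} = -3 + 4 w^{2}$ ($n{\left(w \right)} = 4 w^{2} - 3 = -3 + 4 w^{2}$)
$X{\left(c,k \right)} = k + c \left(-3 + 4 c^{2}\right)$ ($X{\left(c,k \right)} = k + \left(-3 + 4 c^{2}\right) c = k + c \left(-3 + 4 c^{2}\right)$)
$\sqrt{X{\left(B{\left(15 \right)},L{\left(4 \right)} \right)} - 15339} = \sqrt{\left(\frac{3}{4} + 15 \left(-3 + 4 \cdot 15^{2}\right)\right) - 15339} = \sqrt{\left(\frac{3}{4} + 15 \left(-3 + 4 \cdot 225\right)\right) - 15339} = \sqrt{\left(\frac{3}{4} + 15 \left(-3 + 900\right)\right) - 15339} = \sqrt{\left(\frac{3}{4} + 15 \cdot 897\right) - 15339} = \sqrt{\left(\frac{3}{4} + 13455\right) - 15339} = \sqrt{\frac{53823}{4} - 15339} = \sqrt{- \frac{7533}{4}} = \frac{9 i \sqrt{93}}{2}$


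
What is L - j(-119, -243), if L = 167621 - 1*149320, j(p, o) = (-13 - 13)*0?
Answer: 18301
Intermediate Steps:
j(p, o) = 0 (j(p, o) = -26*0 = 0)
L = 18301 (L = 167621 - 149320 = 18301)
L - j(-119, -243) = 18301 - 1*0 = 18301 + 0 = 18301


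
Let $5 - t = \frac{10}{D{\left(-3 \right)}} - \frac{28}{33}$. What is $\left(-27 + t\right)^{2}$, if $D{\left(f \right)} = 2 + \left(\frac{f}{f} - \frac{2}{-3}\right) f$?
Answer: $\frac{38416}{121} \approx 317.49$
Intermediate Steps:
$D{\left(f \right)} = 2 + \frac{5 f}{3}$ ($D{\left(f \right)} = 2 + \left(1 - - \frac{2}{3}\right) f = 2 + \left(1 + \frac{2}{3}\right) f = 2 + \frac{5 f}{3}$)
$t = \frac{101}{11}$ ($t = 5 - \left(\frac{10}{2 + \frac{5}{3} \left(-3\right)} - \frac{28}{33}\right) = 5 - \left(\frac{10}{2 - 5} - \frac{28}{33}\right) = 5 - \left(\frac{10}{-3} - \frac{28}{33}\right) = 5 - \left(10 \left(- \frac{1}{3}\right) - \frac{28}{33}\right) = 5 - \left(- \frac{10}{3} - \frac{28}{33}\right) = 5 - - \frac{46}{11} = 5 + \frac{46}{11} = \frac{101}{11} \approx 9.1818$)
$\left(-27 + t\right)^{2} = \left(-27 + \frac{101}{11}\right)^{2} = \left(- \frac{196}{11}\right)^{2} = \frac{38416}{121}$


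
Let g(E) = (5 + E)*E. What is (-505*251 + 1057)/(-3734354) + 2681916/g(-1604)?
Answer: 33133376506/30698257057 ≈ 1.0793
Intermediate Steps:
g(E) = E*(5 + E)
(-505*251 + 1057)/(-3734354) + 2681916/g(-1604) = (-505*251 + 1057)/(-3734354) + 2681916/((-1604*(5 - 1604))) = (-126755 + 1057)*(-1/3734354) + 2681916/((-1604*(-1599))) = -125698*(-1/3734354) + 2681916/2564796 = 62849/1867177 + 2681916*(1/2564796) = 62849/1867177 + 223493/213733 = 33133376506/30698257057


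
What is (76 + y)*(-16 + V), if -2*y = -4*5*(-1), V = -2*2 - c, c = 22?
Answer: -2772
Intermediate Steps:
V = -26 (V = -2*2 - 1*22 = -4 - 22 = -26)
y = -10 (y = -(-4*5)*(-1)/2 = -(-10)*(-1) = -½*20 = -10)
(76 + y)*(-16 + V) = (76 - 10)*(-16 - 26) = 66*(-42) = -2772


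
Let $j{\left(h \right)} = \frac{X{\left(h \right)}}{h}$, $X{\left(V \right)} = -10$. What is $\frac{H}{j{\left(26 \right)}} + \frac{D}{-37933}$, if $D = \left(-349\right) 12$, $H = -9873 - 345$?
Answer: $\frac{5038813062}{189665} \approx 26567.0$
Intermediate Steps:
$H = -10218$ ($H = -9873 - 345 = -10218$)
$D = -4188$
$j{\left(h \right)} = - \frac{10}{h}$
$\frac{H}{j{\left(26 \right)}} + \frac{D}{-37933} = - \frac{10218}{\left(-10\right) \frac{1}{26}} - \frac{4188}{-37933} = - \frac{10218}{\left(-10\right) \frac{1}{26}} - - \frac{4188}{37933} = - \frac{10218}{- \frac{5}{13}} + \frac{4188}{37933} = \left(-10218\right) \left(- \frac{13}{5}\right) + \frac{4188}{37933} = \frac{132834}{5} + \frac{4188}{37933} = \frac{5038813062}{189665}$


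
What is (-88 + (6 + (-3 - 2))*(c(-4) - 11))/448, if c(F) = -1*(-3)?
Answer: -3/14 ≈ -0.21429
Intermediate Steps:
c(F) = 3
(-88 + (6 + (-3 - 2))*(c(-4) - 11))/448 = (-88 + (6 + (-3 - 2))*(3 - 11))/448 = (-88 + (6 - 5)*(-8))*(1/448) = (-88 + 1*(-8))*(1/448) = (-88 - 8)*(1/448) = -96*1/448 = -3/14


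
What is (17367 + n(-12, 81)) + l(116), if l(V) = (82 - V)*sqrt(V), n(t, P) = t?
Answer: 17355 - 68*sqrt(29) ≈ 16989.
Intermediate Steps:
l(V) = sqrt(V)*(82 - V)
(17367 + n(-12, 81)) + l(116) = (17367 - 12) + sqrt(116)*(82 - 1*116) = 17355 + (2*sqrt(29))*(82 - 116) = 17355 + (2*sqrt(29))*(-34) = 17355 - 68*sqrt(29)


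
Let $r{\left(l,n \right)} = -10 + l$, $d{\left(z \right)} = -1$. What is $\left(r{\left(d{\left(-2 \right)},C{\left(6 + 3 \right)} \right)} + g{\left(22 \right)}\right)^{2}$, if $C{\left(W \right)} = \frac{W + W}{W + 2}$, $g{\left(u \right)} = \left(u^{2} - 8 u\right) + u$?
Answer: $101761$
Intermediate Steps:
$g{\left(u \right)} = u^{2} - 7 u$
$C{\left(W \right)} = \frac{2 W}{2 + W}$
$\left(r{\left(d{\left(-2 \right)},C{\left(6 + 3 \right)} \right)} + g{\left(22 \right)}\right)^{2} = \left(\left(-10 - 1\right) + 22 \left(-7 + 22\right)\right)^{2} = \left(-11 + 22 \cdot 15\right)^{2} = \left(-11 + 330\right)^{2} = 319^{2} = 101761$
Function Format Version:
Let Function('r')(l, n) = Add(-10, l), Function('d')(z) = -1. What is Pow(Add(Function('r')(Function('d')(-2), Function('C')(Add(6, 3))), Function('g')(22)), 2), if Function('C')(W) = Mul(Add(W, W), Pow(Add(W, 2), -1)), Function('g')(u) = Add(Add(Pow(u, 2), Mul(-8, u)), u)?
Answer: 101761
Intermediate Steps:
Function('g')(u) = Add(Pow(u, 2), Mul(-7, u))
Function('C')(W) = Mul(2, W, Pow(Add(2, W), -1)) (Function('C')(W) = Mul(Mul(2, W), Pow(Add(2, W), -1)) = Mul(2, W, Pow(Add(2, W), -1)))
Pow(Add(Function('r')(Function('d')(-2), Function('C')(Add(6, 3))), Function('g')(22)), 2) = Pow(Add(Add(-10, -1), Mul(22, Add(-7, 22))), 2) = Pow(Add(-11, Mul(22, 15)), 2) = Pow(Add(-11, 330), 2) = Pow(319, 2) = 101761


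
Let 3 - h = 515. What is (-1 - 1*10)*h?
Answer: 5632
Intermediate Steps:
h = -512 (h = 3 - 1*515 = 3 - 515 = -512)
(-1 - 1*10)*h = (-1 - 1*10)*(-512) = (-1 - 10)*(-512) = -11*(-512) = 5632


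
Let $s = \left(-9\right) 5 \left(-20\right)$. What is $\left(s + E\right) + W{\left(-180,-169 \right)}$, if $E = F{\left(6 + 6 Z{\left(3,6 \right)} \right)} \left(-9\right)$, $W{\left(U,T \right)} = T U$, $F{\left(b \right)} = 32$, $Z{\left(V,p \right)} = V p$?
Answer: $31032$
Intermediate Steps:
$s = 900$ ($s = \left(-45\right) \left(-20\right) = 900$)
$E = -288$ ($E = 32 \left(-9\right) = -288$)
$\left(s + E\right) + W{\left(-180,-169 \right)} = \left(900 - 288\right) - -30420 = 612 + 30420 = 31032$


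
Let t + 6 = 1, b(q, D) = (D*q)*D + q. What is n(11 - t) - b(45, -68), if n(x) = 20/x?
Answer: -832495/4 ≈ -2.0812e+5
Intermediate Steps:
b(q, D) = q + q*D² (b(q, D) = q*D² + q = q + q*D²)
t = -5 (t = -6 + 1 = -5)
n(11 - t) - b(45, -68) = 20/(11 - 1*(-5)) - 45*(1 + (-68)²) = 20/(11 + 5) - 45*(1 + 4624) = 20/16 - 45*4625 = 20*(1/16) - 1*208125 = 5/4 - 208125 = -832495/4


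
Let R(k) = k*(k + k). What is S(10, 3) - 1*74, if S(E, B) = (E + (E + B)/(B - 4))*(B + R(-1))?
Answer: -89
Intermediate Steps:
R(k) = 2*k² (R(k) = k*(2*k) = 2*k²)
S(E, B) = (2 + B)*(E + (B + E)/(-4 + B)) (S(E, B) = (E + (E + B)/(B - 4))*(B + 2*(-1)²) = (E + (B + E)/(-4 + B))*(B + 2*1) = (E + (B + E)/(-4 + B))*(B + 2) = (E + (B + E)/(-4 + B))*(2 + B) = (2 + B)*(E + (B + E)/(-4 + B)))
S(10, 3) - 1*74 = (3² - 6*10 + 2*3 + 10*3² - 1*3*10)/(-4 + 3) - 1*74 = (9 - 60 + 6 + 10*9 - 30)/(-1) - 74 = -(9 - 60 + 6 + 90 - 30) - 74 = -1*15 - 74 = -15 - 74 = -89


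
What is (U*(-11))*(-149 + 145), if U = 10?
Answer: 440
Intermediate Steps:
(U*(-11))*(-149 + 145) = (10*(-11))*(-149 + 145) = -110*(-4) = 440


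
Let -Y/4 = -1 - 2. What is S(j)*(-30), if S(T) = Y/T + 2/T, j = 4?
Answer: -105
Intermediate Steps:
Y = 12 (Y = -4*(-1 - 2) = -4*(-3) = 12)
S(T) = 14/T (S(T) = 12/T + 2/T = 14/T)
S(j)*(-30) = (14/4)*(-30) = (14*(1/4))*(-30) = (7/2)*(-30) = -105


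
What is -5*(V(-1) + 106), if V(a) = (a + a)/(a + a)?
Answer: -535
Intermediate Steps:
V(a) = 1 (V(a) = (2*a)/((2*a)) = (2*a)*(1/(2*a)) = 1)
-5*(V(-1) + 106) = -5*(1 + 106) = -5*107 = -535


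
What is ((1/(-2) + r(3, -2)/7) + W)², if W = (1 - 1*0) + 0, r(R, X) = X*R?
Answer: 25/196 ≈ 0.12755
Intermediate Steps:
r(R, X) = R*X
W = 1 (W = (1 + 0) + 0 = 1 + 0 = 1)
((1/(-2) + r(3, -2)/7) + W)² = ((1/(-2) + (3*(-2))/7) + 1)² = ((1*(-½) - 6*⅐) + 1)² = ((-½ - 6/7) + 1)² = (-19/14 + 1)² = (-5/14)² = 25/196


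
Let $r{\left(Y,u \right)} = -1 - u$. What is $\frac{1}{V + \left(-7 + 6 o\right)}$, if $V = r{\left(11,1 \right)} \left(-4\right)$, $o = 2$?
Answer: $\frac{1}{13} \approx 0.076923$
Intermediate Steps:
$V = 8$ ($V = \left(-1 - 1\right) \left(-4\right) = \left(-2\right) \left(-4\right) = 8$)
$\frac{1}{V + \left(-7 + 6 o\right)} = \frac{1}{8 + \left(-7 + 6 \cdot 2\right)} = \frac{1}{8 + \left(-7 + 12\right)} = \frac{1}{8 + 5} = \frac{1}{13}$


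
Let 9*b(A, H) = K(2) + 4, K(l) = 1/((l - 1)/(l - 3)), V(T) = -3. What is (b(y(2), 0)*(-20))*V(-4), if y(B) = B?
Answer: 20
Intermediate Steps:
K(l) = (-3 + l)/(-1 + l) (K(l) = 1/((-1 + l)/(-3 + l)) = (-3 + l)/(-1 + l))
b(A, H) = ⅓ (b(A, H) = ((-3 + 2)/(-1 + 2) + 4)/9 = (-1/1 + 4)/9 = (1*(-1) + 4)/9 = (-1 + 4)/9 = (⅑)*3 = ⅓)
(b(y(2), 0)*(-20))*V(-4) = ((⅓)*(-20))*(-3) = -20/3*(-3) = 20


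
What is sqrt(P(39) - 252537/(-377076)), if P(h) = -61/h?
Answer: I*sqrt(1196895063)/36582 ≈ 0.94572*I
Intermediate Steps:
sqrt(P(39) - 252537/(-377076)) = sqrt(-61/39 - 252537/(-377076)) = sqrt(-61*1/39 - 252537*(-1/377076)) = sqrt(-61/39 + 84179/125692) = sqrt(-4384231/4901988) = I*sqrt(1196895063)/36582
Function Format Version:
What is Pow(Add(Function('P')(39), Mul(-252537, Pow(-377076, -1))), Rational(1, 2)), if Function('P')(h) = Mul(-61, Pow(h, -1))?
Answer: Mul(Rational(1, 36582), I, Pow(1196895063, Rational(1, 2))) ≈ Mul(0.94572, I)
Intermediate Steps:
Pow(Add(Function('P')(39), Mul(-252537, Pow(-377076, -1))), Rational(1, 2)) = Pow(Add(Mul(-61, Pow(39, -1)), Mul(-252537, Pow(-377076, -1))), Rational(1, 2)) = Pow(Add(Mul(-61, Rational(1, 39)), Mul(-252537, Rational(-1, 377076))), Rational(1, 2)) = Pow(Add(Rational(-61, 39), Rational(84179, 125692)), Rational(1, 2)) = Pow(Rational(-4384231, 4901988), Rational(1, 2)) = Mul(Rational(1, 36582), I, Pow(1196895063, Rational(1, 2)))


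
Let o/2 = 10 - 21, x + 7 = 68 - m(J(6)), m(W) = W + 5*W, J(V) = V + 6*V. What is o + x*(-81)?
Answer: 15449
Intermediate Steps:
J(V) = 7*V
m(W) = 6*W
x = -191 (x = -7 + (68 - 6*7*6) = -7 + (68 - 6*42) = -7 + (68 - 1*252) = -7 + (68 - 252) = -7 - 184 = -191)
o = -22 (o = 2*(10 - 21) = 2*(-11) = -22)
o + x*(-81) = -22 - 191*(-81) = -22 + 15471 = 15449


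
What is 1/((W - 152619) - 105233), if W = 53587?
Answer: -1/204265 ≈ -4.8956e-6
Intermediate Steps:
1/((W - 152619) - 105233) = 1/((53587 - 152619) - 105233) = 1/(-99032 - 105233) = 1/(-204265) = -1/204265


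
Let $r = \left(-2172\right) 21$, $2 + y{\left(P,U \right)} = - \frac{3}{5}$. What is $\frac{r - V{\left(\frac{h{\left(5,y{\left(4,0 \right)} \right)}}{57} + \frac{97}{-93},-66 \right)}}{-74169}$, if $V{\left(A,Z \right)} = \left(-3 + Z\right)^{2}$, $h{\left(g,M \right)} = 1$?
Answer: $\frac{5597}{8241} \approx 0.67916$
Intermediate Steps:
$y{\left(P,U \right)} = - \frac{13}{5}$ ($y{\left(P,U \right)} = -2 - \frac{3}{5} = - \frac{13}{5}$)
$r = -45612$
$\frac{r - V{\left(\frac{h{\left(5,y{\left(4,0 \right)} \right)}}{57} + \frac{97}{-93},-66 \right)}}{-74169} = \frac{-45612 - \left(-3 - 66\right)^{2}}{-74169} = \left(-45612 - \left(-69\right)^{2}\right) \left(- \frac{1}{74169}\right) = \left(-45612 - 4761\right) \left(- \frac{1}{74169}\right) = \left(-50373\right) \left(- \frac{1}{74169}\right) = \frac{5597}{8241}$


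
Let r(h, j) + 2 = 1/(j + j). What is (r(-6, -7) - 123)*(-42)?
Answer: 5253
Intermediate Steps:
r(h, j) = -2 + 1/(2*j) (r(h, j) = -2 + 1/(j + j) = -2 + 1/(2*j))
(r(-6, -7) - 123)*(-42) = ((-2 + (½)/(-7)) - 123)*(-42) = ((-2 + (½)*(-⅐)) - 123)*(-42) = ((-2 - 1/14) - 123)*(-42) = (-29/14 - 123)*(-42) = -1751/14*(-42) = 5253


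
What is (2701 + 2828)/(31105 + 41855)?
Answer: 97/1280 ≈ 0.075781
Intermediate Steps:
(2701 + 2828)/(31105 + 41855) = 5529/72960 = 5529*(1/72960) = 97/1280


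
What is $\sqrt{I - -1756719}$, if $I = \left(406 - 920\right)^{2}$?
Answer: $\sqrt{2020915} \approx 1421.6$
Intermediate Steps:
$I = 264196$ ($I = \left(-514\right)^{2} = 264196$)
$\sqrt{I - -1756719} = \sqrt{264196 - -1756719} = \sqrt{264196 + 1756719} = \sqrt{2020915}$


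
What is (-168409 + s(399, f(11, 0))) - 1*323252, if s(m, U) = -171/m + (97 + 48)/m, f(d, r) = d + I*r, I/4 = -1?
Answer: -196172765/399 ≈ -4.9166e+5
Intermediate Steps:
I = -4 (I = 4*(-1) = -4)
f(d, r) = d - 4*r
s(m, U) = -26/m (s(m, U) = -171/m + 145/m = -26/m)
(-168409 + s(399, f(11, 0))) - 1*323252 = (-168409 - 26/399) - 1*323252 = (-168409 - 26*1/399) - 323252 = (-168409 - 26/399) - 323252 = -67195217/399 - 323252 = -196172765/399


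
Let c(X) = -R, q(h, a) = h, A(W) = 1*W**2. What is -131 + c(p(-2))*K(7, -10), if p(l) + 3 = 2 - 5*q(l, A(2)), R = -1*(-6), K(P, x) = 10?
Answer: -191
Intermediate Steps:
A(W) = W**2
R = 6
p(l) = -1 - 5*l (p(l) = -3 + (2 - 5*l) = -1 - 5*l)
c(X) = -6 (c(X) = -1*6 = -6)
-131 + c(p(-2))*K(7, -10) = -131 - 6*10 = -131 - 60 = -191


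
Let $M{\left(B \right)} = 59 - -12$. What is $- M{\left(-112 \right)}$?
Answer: $-71$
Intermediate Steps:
$M{\left(B \right)} = 71$ ($M{\left(B \right)} = 59 + 12 = 71$)
$- M{\left(-112 \right)} = \left(-1\right) 71 = -71$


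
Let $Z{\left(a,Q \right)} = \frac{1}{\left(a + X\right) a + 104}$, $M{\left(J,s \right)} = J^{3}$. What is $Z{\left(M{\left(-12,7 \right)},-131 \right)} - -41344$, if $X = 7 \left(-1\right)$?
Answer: $\frac{123956919297}{2998184} \approx 41344.0$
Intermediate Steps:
$X = -7$
$Z{\left(a,Q \right)} = \frac{1}{104 + a \left(-7 + a\right)}$ ($Z{\left(a,Q \right)} = \frac{1}{\left(a - 7\right) a + 104} = \frac{1}{\left(-7 + a\right) a + 104} = \frac{1}{a \left(-7 + a\right) + 104} = \frac{1}{104 + a \left(-7 + a\right)}$)
$Z{\left(M{\left(-12,7 \right)},-131 \right)} - -41344 = \frac{1}{104 + \left(\left(-12\right)^{3}\right)^{2} - 7 \left(-12\right)^{3}} - -41344 = \frac{1}{104 + \left(-1728\right)^{2} - -12096} + 41344 = \frac{1}{104 + 2985984 + 12096} + 41344 = \frac{1}{2998184} + 41344 = \frac{123956919297}{2998184}$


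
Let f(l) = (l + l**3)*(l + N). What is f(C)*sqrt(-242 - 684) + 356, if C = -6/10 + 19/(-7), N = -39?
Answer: 356 + 2522137076*I*sqrt(926)/1500625 ≈ 356.0 + 51145.0*I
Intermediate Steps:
C = -116/35 (C = -6*1/10 + 19*(-1/7) = -3/5 - 19/7 = -116/35 ≈ -3.3143)
f(l) = (-39 + l)*(l + l**3) (f(l) = (l + l**3)*(l - 39) = (l + l**3)*(-39 + l) = (-39 + l)*(l + l**3))
f(C)*sqrt(-242 - 684) + 356 = (-116*(-39 - 116/35 + (-116/35)**3 - 39*(-116/35)**2)/35)*sqrt(-242 - 684) + 356 = (-116*(-39 - 116/35 - 1560896/42875 - 39*13456/1225)/35)*sqrt(-926) + 356 = (-116*(-39 - 116/35 - 1560896/42875 - 524784/1225)/35)*(I*sqrt(926)) + 356 = (-116/35*(-21742561/42875))*(I*sqrt(926)) + 356 = 2522137076*(I*sqrt(926))/1500625 + 356 = 2522137076*I*sqrt(926)/1500625 + 356 = 356 + 2522137076*I*sqrt(926)/1500625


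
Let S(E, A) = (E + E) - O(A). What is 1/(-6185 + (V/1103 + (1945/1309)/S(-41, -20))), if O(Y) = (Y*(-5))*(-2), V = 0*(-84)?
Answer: -154462/955345525 ≈ -0.00016168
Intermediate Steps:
V = 0
O(Y) = 10*Y (O(Y) = -5*Y*(-2) = 10*Y)
S(E, A) = -10*A + 2*E (S(E, A) = (E + E) - 10*A = 2*E - 10*A = -10*A + 2*E)
1/(-6185 + (V/1103 + (1945/1309)/S(-41, -20))) = 1/(-6185 + (0/1103 + (1945/1309)/(-10*(-20) + 2*(-41)))) = 1/(-6185 + (0*(1/1103) + (1945*(1/1309))/(200 - 82))) = 1/(-6185 + (0 + (1945/1309)/118)) = 1/(-6185 + (0 + (1945/1309)*(1/118))) = 1/(-6185 + (0 + 1945/154462)) = 1/(-6185 + 1945/154462) = 1/(-955345525/154462) = -154462/955345525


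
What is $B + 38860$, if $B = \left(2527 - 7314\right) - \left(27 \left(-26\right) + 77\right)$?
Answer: $34698$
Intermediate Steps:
$B = -4162$ ($B = -4787 - \left(-702 + 77\right) = -4787 - -625 = -4787 + 625 = -4162$)
$B + 38860 = -4162 + 38860 = 34698$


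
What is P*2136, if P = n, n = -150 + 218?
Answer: 145248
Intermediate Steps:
n = 68
P = 68
P*2136 = 68*2136 = 145248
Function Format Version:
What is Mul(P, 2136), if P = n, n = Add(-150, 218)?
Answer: 145248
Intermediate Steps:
n = 68
P = 68
Mul(P, 2136) = Mul(68, 2136) = 145248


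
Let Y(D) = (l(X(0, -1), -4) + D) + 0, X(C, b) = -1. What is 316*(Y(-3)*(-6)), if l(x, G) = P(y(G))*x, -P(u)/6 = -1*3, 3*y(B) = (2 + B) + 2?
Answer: 39816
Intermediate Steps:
y(B) = 4/3 + B/3 (y(B) = ((2 + B) + 2)/3 = (4 + B)/3 = 4/3 + B/3)
P(u) = 18 (P(u) = -(-6)*3 = -6*(-3) = 18)
l(x, G) = 18*x
Y(D) = -18 + D (Y(D) = (18*(-1) + D) + 0 = (-18 + D) + 0 = -18 + D)
316*(Y(-3)*(-6)) = 316*((-18 - 3)*(-6)) = 316*(-21*(-6)) = 316*126 = 39816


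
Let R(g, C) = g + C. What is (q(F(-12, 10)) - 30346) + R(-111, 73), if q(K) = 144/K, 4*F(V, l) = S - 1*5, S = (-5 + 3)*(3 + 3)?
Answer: -517104/17 ≈ -30418.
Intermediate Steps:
R(g, C) = C + g
S = -12 (S = -2*6 = -12)
F(V, l) = -17/4 (F(V, l) = (-12 - 1*5)/4 = (-12 - 5)/4 = (1/4)*(-17) = -17/4)
(q(F(-12, 10)) - 30346) + R(-111, 73) = (144/(-17/4) - 30346) + (73 - 111) = (144*(-4/17) - 30346) - 38 = (-576/17 - 30346) - 38 = -516458/17 - 38 = -517104/17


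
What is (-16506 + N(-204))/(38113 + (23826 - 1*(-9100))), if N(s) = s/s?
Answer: -16505/71039 ≈ -0.23234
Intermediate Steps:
N(s) = 1
(-16506 + N(-204))/(38113 + (23826 - 1*(-9100))) = (-16506 + 1)/(38113 + (23826 - 1*(-9100))) = -16505/(38113 + (23826 + 9100)) = -16505/(38113 + 32926) = -16505/71039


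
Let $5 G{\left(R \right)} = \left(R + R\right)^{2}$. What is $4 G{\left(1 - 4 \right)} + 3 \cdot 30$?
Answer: $\frac{594}{5} \approx 118.8$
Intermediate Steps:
$G{\left(R \right)} = \frac{4 R^{2}}{5}$ ($G{\left(R \right)} = \frac{\left(R + R\right)^{2}}{5} = \frac{\left(2 R\right)^{2}}{5} = \frac{4 R^{2}}{5}$)
$4 G{\left(1 - 4 \right)} + 3 \cdot 30 = 4 \frac{4 \left(1 - 4\right)^{2}}{5} + 3 \cdot 30 = 4 \frac{4 \left(1 - 4\right)^{2}}{5} + 90 = 4 \frac{4 \left(-3\right)^{2}}{5} + 90 = 4 \cdot \frac{4}{5} \cdot 9 + 90 = 4 \cdot \frac{36}{5} + 90 = \frac{144}{5} + 90 = \frac{594}{5}$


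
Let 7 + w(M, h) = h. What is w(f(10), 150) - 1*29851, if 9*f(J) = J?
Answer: -29708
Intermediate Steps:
f(J) = J/9
w(M, h) = -7 + h
w(f(10), 150) - 1*29851 = (-7 + 150) - 1*29851 = 143 - 29851 = -29708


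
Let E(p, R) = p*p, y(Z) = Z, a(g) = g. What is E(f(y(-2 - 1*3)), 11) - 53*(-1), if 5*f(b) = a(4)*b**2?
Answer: 453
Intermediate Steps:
f(b) = 4*b**2/5 (f(b) = (4*b**2)/5 = 4*b**2/5)
E(p, R) = p**2
E(f(y(-2 - 1*3)), 11) - 53*(-1) = (4*(-2 - 1*3)**2/5)**2 - 53*(-1) = (4*(-2 - 3)**2/5)**2 + 53 = ((4/5)*(-5)**2)**2 + 53 = ((4/5)*25)**2 + 53 = 20**2 + 53 = 400 + 53 = 453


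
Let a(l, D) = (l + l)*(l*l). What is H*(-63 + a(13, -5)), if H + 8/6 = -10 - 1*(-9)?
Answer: -30317/3 ≈ -10106.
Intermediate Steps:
H = -7/3 (H = -4/3 + (-10 - 1*(-9)) = -4/3 + (-10 + 9) = -4/3 - 1 = -7/3 ≈ -2.3333)
a(l, D) = 2*l**3 (a(l, D) = (2*l)*l**2 = 2*l**3)
H*(-63 + a(13, -5)) = -7*(-63 + 2*13**3)/3 = -7*(-63 + 2*2197)/3 = -7*(-63 + 4394)/3 = -7/3*4331 = -30317/3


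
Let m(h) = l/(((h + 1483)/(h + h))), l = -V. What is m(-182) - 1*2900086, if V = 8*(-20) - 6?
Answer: -3773072310/1301 ≈ -2.9001e+6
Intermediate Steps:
V = -166 (V = -160 - 6 = -166)
l = 166 (l = -1*(-166) = 166)
m(h) = 332*h/(1483 + h) (m(h) = 166/(((h + 1483)/(h + h))) = 166/(((1483 + h)/((2*h)))) = 166/(((1483 + h)*(1/(2*h)))) = 166/(((1483 + h)/(2*h))) = 166*(2*h/(1483 + h)) = 332*h/(1483 + h))
m(-182) - 1*2900086 = 332*(-182)/(1483 - 182) - 1*2900086 = 332*(-182)/1301 - 2900086 = 332*(-182)*(1/1301) - 2900086 = -60424/1301 - 2900086 = -3773072310/1301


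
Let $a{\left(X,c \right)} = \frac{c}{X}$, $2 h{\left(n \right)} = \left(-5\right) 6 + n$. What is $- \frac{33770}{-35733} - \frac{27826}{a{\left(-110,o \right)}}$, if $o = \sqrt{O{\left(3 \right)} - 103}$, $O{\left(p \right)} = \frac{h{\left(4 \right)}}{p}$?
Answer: $\frac{33770}{35733} - \frac{1530430 i \sqrt{966}}{161} \approx 0.94506 - 2.9544 \cdot 10^{5} i$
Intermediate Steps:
$h{\left(n \right)} = -15 + \frac{n}{2}$ ($h{\left(n \right)} = \frac{\left(-5\right) 6 + n}{2} = \frac{-30 + n}{2} = -15 + \frac{n}{2}$)
$O{\left(p \right)} = - \frac{13}{p}$ ($O{\left(p \right)} = \frac{-15 + \frac{1}{2} \cdot 4}{p} = \frac{-15 + 2}{p} = - \frac{13}{p}$)
$o = \frac{i \sqrt{966}}{3}$ ($o = \sqrt{- \frac{13}{3} - 103} = \sqrt{- \frac{322}{3}} = \frac{i \sqrt{966}}{3} \approx 10.36 i$)
$- \frac{33770}{-35733} - \frac{27826}{a{\left(-110,o \right)}} = - \frac{33770}{-35733} - \frac{27826}{\frac{i \sqrt{966}}{3} \frac{1}{-110}} = \left(-33770\right) \left(- \frac{1}{35733}\right) - \frac{27826}{\frac{i \sqrt{966}}{3} \left(- \frac{1}{110}\right)} = \frac{33770}{35733} - \frac{27826}{\left(- \frac{1}{330}\right) i \sqrt{966}} = \frac{33770}{35733} - 27826 \frac{55 i \sqrt{966}}{161} = \frac{33770}{35733} - \frac{1530430 i \sqrt{966}}{161}$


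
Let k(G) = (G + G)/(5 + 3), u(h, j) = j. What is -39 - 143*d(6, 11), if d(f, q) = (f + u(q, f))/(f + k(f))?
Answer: -1339/5 ≈ -267.80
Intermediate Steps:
k(G) = G/4 (k(G) = (2*G)/8 = (2*G)*(⅛) = G/4)
d(f, q) = 8/5 (d(f, q) = (f + f)/(f + f/4) = (2*f)/((5*f/4)) = (2*f)*(4/(5*f)) = 8/5)
-39 - 143*d(6, 11) = -39 - 143*8/5 = -39 - 1144/5 = -1339/5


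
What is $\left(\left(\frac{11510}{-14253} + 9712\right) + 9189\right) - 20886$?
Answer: $- \frac{28303715}{14253} \approx -1985.8$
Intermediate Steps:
$\left(\left(\frac{11510}{-14253} + 9712\right) + 9189\right) - 20886 = \left(\left(11510 \left(- \frac{1}{14253}\right) + 9712\right) + 9189\right) - 20886 = \left(\left(- \frac{11510}{14253} + 9712\right) + 9189\right) - 20886 = \left(\frac{138413626}{14253} + 9189\right) - 20886 = \frac{269384443}{14253} - 20886 = - \frac{28303715}{14253}$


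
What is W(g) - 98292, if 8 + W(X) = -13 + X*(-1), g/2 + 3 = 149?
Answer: -98605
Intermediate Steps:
g = 292 (g = -6 + 2*149 = -6 + 298 = 292)
W(X) = -21 - X (W(X) = -8 + (-13 + X*(-1)) = -8 + (-13 - X) = -21 - X)
W(g) - 98292 = (-21 - 1*292) - 98292 = (-21 - 292) - 98292 = -313 - 98292 = -98605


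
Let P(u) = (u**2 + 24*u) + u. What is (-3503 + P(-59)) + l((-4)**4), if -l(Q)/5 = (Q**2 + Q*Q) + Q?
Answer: -658137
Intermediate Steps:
l(Q) = -10*Q**2 - 5*Q (l(Q) = -5*((Q**2 + Q*Q) + Q) = -5*((Q**2 + Q**2) + Q) = -5*(2*Q**2 + Q) = -5*(Q + 2*Q**2) = -10*Q**2 - 5*Q)
P(u) = u**2 + 25*u
(-3503 + P(-59)) + l((-4)**4) = (-3503 - 59*(25 - 59)) - 5*(-4)**4*(1 + 2*(-4)**4) = (-3503 - 59*(-34)) - 5*256*(1 + 2*256) = (-3503 + 2006) - 5*256*(1 + 512) = -1497 - 5*256*513 = -1497 - 656640 = -658137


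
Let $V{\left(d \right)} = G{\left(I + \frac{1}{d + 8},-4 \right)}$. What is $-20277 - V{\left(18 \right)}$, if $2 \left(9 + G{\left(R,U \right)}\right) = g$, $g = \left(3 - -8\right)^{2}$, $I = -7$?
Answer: $- \frac{40657}{2} \approx -20329.0$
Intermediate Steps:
$g = 121$ ($g = \left(3 + 8\right)^{2} = 11^{2} = 121$)
$G{\left(R,U \right)} = \frac{103}{2}$ ($G{\left(R,U \right)} = -9 + \frac{1}{2} \cdot 121 = -9 + \frac{121}{2} = \frac{103}{2}$)
$V{\left(d \right)} = \frac{103}{2}$
$-20277 - V{\left(18 \right)} = -20277 - \frac{103}{2} = - \frac{40657}{2}$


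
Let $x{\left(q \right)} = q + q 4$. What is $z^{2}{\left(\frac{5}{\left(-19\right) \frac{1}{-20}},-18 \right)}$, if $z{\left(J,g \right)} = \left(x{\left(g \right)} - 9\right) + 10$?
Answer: $7921$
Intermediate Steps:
$x{\left(q \right)} = 5 q$ ($x{\left(q \right)} = q + 4 q = 5 q$)
$z{\left(J,g \right)} = 1 + 5 g$ ($z{\left(J,g \right)} = \left(5 g - 9\right) + 10 = \left(-9 + 5 g\right) + 10 = 1 + 5 g$)
$z^{2}{\left(\frac{5}{\left(-19\right) \frac{1}{-20}},-18 \right)} = \left(1 + 5 \left(-18\right)\right)^{2} = \left(1 - 90\right)^{2} = \left(-89\right)^{2} = 7921$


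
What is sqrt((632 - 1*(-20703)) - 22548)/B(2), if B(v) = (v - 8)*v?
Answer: -I*sqrt(1213)/12 ≈ -2.9023*I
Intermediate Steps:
B(v) = v*(-8 + v) (B(v) = (-8 + v)*v = v*(-8 + v))
sqrt((632 - 1*(-20703)) - 22548)/B(2) = sqrt((632 - 1*(-20703)) - 22548)/((2*(-8 + 2))) = sqrt((632 + 20703) - 22548)/((2*(-6))) = sqrt(21335 - 22548)/(-12) = sqrt(-1213)*(-1/12) = (I*sqrt(1213))*(-1/12) = -I*sqrt(1213)/12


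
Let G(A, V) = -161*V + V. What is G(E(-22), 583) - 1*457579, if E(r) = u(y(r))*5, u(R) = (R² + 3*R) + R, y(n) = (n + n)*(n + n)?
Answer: -550859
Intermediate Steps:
y(n) = 4*n² (y(n) = (2*n)*(2*n) = 4*n²)
u(R) = R² + 4*R
E(r) = 20*r²*(4 + 4*r²) (E(r) = ((4*r²)*(4 + 4*r²))*5 = (4*r²*(4 + 4*r²))*5 = 20*r²*(4 + 4*r²))
G(A, V) = -160*V
G(E(-22), 583) - 1*457579 = -160*583 - 1*457579 = -93280 - 457579 = -550859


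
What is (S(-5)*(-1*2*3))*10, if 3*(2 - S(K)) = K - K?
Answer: -120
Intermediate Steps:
S(K) = 2 (S(K) = 2 - (K - K)/3 = 2 - ⅓*0 = 2 + 0 = 2)
(S(-5)*(-1*2*3))*10 = (2*(-1*2*3))*10 = (2*(-2*3))*10 = (2*(-6))*10 = -12*10 = -120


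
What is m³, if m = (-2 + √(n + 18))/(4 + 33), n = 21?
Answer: -242/50653 + 51*√39/50653 ≈ 0.0015102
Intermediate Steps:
m = -2/37 + √39/37 (m = (-2 + √(21 + 18))/(4 + 33) = (-2 + √39)/37 = (-2 + √39)*(1/37) = -2/37 + √39/37 ≈ 0.11473)
m³ = (-2/37 + √39/37)³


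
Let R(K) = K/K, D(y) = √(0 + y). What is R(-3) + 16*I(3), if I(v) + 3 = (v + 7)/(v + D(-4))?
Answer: -131/13 - 320*I/13 ≈ -10.077 - 24.615*I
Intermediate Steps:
D(y) = √y
I(v) = -3 + (7 + v)/(v + 2*I) (I(v) = -3 + (v + 7)/(v + √(-4)) = -3 + (7 + v)/(v + 2*I))
R(K) = 1
R(-3) + 16*I(3) = 1 + 16*((7 - 6*I - 2*3)/(3 + 2*I)) = 1 + 16*(((3 - 2*I)/13)*(7 - 6*I - 6)) = 1 + 16*(((3 - 2*I)/13)*(1 - 6*I)) = 1 + 16*((1 - 6*I)*(3 - 2*I)/13) = 1 + 16*(1 - 6*I)*(3 - 2*I)/13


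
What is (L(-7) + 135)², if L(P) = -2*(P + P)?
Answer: 26569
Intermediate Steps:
L(P) = -4*P
(L(-7) + 135)² = (-4*(-7) + 135)² = (28 + 135)² = 163² = 26569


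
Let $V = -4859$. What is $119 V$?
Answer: $-578221$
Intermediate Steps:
$119 V = 119 \left(-4859\right) = -578221$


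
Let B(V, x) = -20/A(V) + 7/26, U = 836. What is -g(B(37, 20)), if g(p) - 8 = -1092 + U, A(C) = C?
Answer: 248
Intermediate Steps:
B(V, x) = 7/26 - 20/V (B(V, x) = -20/V + 7/26 = 7/26 - 20/V)
g(p) = -248 (g(p) = 8 + (-1092 + 836) = 8 - 256 = -248)
-g(B(37, 20)) = -1*(-248) = 248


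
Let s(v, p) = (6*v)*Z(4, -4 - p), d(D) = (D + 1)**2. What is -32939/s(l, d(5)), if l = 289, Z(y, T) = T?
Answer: 32939/69360 ≈ 0.47490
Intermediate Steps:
d(D) = (1 + D)**2
s(v, p) = 6*v*(-4 - p) (s(v, p) = (6*v)*(-4 - p) = 6*v*(-4 - p))
-32939/s(l, d(5)) = -32939*(-1/(1734*(4 + (1 + 5)**2))) = -32939*(-1/(1734*(4 + 6**2))) = -32939*(-1/(1734*(4 + 36))) = -32939/((-6*289*40)) = -32939/(-69360) = -32939*(-1/69360) = 32939/69360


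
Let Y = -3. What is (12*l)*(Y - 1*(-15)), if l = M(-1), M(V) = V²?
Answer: 144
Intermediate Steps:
l = 1 (l = (-1)² = 1)
(12*l)*(Y - 1*(-15)) = (12*1)*(-3 - 1*(-15)) = 12*(-3 + 15) = 12*12 = 144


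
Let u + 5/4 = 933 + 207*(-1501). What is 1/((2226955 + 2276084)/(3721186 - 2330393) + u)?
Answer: -5563172/1723314984937 ≈ -3.2282e-6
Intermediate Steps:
u = -1239101/4 (u = -5/4 + (933 + 207*(-1501)) = -5/4 + (933 - 310707) = -5/4 - 309774 = -1239101/4 ≈ -3.0978e+5)
1/((2226955 + 2276084)/(3721186 - 2330393) + u) = 1/((2226955 + 2276084)/(3721186 - 2330393) - 1239101/4) = 1/(4503039/1390793 - 1239101/4) = 1/(-1723314984937/5563172) = -5563172/1723314984937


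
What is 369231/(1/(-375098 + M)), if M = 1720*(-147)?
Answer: -231854175678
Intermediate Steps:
M = -252840
369231/(1/(-375098 + M)) = 369231/(1/(-375098 - 252840)) = 369231/(1/(-627938)) = 369231/(-1/627938) = 369231*(-627938) = -231854175678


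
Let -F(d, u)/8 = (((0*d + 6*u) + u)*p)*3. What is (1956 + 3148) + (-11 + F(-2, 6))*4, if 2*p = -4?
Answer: 13124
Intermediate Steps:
p = -2 (p = (½)*(-4) = -2)
F(d, u) = 336*u (F(d, u) = -8*((0*d + 6*u) + u)*(-2)*3 = -8*((0 + 6*u) + u)*(-2)*3 = -8*(6*u + u)*(-2)*3 = -8*(7*u)*(-2)*3 = -8*(-14*u)*3 = -(-336)*u = 336*u)
(1956 + 3148) + (-11 + F(-2, 6))*4 = (1956 + 3148) + (-11 + 336*6)*4 = 5104 + (-11 + 2016)*4 = 5104 + 2005*4 = 5104 + 8020 = 13124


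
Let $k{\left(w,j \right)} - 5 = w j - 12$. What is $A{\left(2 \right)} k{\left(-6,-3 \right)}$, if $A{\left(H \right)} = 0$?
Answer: $0$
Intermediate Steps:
$k{\left(w,j \right)} = -7 + j w$ ($k{\left(w,j \right)} = 5 + \left(w j - 12\right) = 5 + \left(j w - 12\right) = 5 + \left(-12 + j w\right) = -7 + j w$)
$A{\left(2 \right)} k{\left(-6,-3 \right)} = 0 \left(-7 - -18\right) = 0 \left(-7 + 18\right) = 0 \cdot 11 = 0$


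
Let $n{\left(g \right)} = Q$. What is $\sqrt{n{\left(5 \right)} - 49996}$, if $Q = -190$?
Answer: $i \sqrt{50186} \approx 224.02 i$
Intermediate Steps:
$n{\left(g \right)} = -190$
$\sqrt{n{\left(5 \right)} - 49996} = \sqrt{-190 - 49996} = \sqrt{-50186} = i \sqrt{50186}$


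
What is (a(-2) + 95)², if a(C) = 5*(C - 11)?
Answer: 900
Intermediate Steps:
a(C) = -55 + 5*C (a(C) = 5*(-11 + C) = -55 + 5*C)
(a(-2) + 95)² = ((-55 + 5*(-2)) + 95)² = ((-55 - 10) + 95)² = (-65 + 95)² = 30² = 900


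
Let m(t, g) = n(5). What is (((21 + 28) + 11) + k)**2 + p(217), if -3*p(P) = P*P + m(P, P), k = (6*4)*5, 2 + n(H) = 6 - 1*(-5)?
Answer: 50102/3 ≈ 16701.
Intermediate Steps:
n(H) = 9 (n(H) = -2 + (6 - 1*(-5)) = -2 + (6 + 5) = -2 + 11 = 9)
m(t, g) = 9
k = 120 (k = 24*5 = 120)
p(P) = -3 - P**2/3 (p(P) = -(P*P + 9)/3 = -(P**2 + 9)/3 = -(9 + P**2)/3 = -3 - P**2/3)
(((21 + 28) + 11) + k)**2 + p(217) = (((21 + 28) + 11) + 120)**2 + (-3 - 1/3*217**2) = ((49 + 11) + 120)**2 + (-3 - 1/3*47089) = (60 + 120)**2 + (-3 - 47089/3) = 180**2 - 47098/3 = 32400 - 47098/3 = 50102/3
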